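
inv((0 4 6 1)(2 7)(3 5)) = (0 1 6 4)(2 7)(3 5)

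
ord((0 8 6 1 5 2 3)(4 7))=14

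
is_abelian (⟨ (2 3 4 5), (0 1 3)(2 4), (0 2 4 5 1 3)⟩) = no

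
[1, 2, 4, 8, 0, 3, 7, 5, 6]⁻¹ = [4, 0, 1, 5, 2, 7, 8, 6, 3]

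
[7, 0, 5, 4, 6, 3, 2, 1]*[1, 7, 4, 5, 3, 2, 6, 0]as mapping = [0→0, 1→1, 2→2, 3→3, 4→6, 5→5, 6→4, 7→7]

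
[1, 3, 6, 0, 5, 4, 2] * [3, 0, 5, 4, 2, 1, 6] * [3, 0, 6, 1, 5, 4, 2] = [3, 5, 2, 1, 0, 6, 4]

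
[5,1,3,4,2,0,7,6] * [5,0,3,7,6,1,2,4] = [1,0,7,6,3,5,4,2]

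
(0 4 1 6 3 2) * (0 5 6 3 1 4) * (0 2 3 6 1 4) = (0 2 5 1 6 4)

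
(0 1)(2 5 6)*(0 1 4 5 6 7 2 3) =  (0 4 5 7 2 6 3)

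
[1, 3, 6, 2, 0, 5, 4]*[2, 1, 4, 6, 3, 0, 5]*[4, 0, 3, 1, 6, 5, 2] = [0, 2, 5, 6, 3, 4, 1]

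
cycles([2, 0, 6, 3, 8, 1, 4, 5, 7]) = (0 2 6 4 8 7 5 1)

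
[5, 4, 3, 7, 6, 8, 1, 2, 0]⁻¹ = [8, 6, 7, 2, 1, 0, 4, 3, 5]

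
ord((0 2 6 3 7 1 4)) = 7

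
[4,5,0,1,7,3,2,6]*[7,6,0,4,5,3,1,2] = [5,3,7,6,2,4,0,1]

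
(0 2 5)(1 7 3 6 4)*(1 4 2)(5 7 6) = (0 1 6 2 7 3 5)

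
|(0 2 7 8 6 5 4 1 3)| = 9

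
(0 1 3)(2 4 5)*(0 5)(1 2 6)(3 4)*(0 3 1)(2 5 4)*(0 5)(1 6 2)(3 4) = (2 6 5)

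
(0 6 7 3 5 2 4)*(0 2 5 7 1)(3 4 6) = (0 3 7 4 2 6 1)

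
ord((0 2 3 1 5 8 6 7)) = 8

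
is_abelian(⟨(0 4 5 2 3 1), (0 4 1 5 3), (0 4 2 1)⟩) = no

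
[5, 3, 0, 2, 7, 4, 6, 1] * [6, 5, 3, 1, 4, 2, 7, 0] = [2, 1, 6, 3, 0, 4, 7, 5]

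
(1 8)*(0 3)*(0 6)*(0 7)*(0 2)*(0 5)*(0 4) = (0 3 6 7 2 5 4)(1 8)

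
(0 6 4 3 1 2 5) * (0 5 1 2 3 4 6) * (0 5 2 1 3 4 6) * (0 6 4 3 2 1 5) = (1 3 5)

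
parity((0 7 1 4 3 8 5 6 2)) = even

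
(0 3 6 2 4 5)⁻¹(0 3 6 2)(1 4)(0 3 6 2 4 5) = (1 5)(2 4 3 6)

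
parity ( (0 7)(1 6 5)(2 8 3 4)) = even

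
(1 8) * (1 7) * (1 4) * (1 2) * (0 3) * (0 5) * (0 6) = (0 3 5 6)(1 8 7 4 2)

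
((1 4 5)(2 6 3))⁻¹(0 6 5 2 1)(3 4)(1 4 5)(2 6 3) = (0 3 1 6 4)(2 5)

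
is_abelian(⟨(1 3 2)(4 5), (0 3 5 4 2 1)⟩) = no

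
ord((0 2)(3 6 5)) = 6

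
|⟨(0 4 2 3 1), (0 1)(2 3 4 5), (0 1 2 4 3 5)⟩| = 720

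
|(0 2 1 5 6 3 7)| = 7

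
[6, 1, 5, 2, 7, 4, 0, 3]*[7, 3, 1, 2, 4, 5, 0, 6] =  [0, 3, 5, 1, 6, 4, 7, 2]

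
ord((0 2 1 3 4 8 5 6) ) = 8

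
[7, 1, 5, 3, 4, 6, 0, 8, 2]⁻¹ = [6, 1, 8, 3, 4, 2, 5, 0, 7]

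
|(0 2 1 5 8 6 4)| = 7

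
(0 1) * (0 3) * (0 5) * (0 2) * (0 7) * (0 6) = (0 1 3 5 2 7 6)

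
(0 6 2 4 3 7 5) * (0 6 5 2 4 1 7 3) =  (0 5 6 4)(1 7 2)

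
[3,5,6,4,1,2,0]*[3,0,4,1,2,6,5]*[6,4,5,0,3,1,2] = [4,2,1,5,6,3,0]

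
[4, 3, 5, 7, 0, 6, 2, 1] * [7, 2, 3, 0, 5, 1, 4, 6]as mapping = [0→5, 1→0, 2→1, 3→6, 4→7, 5→4, 6→3, 7→2]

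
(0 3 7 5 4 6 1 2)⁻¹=(0 2 1 6 4 5 7 3)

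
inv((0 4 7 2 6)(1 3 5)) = (0 6 2 7 4)(1 5 3)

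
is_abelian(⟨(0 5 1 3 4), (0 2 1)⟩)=no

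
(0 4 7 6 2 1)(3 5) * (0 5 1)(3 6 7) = (0 4 3 1 5 6 2)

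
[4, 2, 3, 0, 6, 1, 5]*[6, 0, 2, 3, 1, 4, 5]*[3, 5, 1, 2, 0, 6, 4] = [5, 1, 2, 4, 6, 3, 0]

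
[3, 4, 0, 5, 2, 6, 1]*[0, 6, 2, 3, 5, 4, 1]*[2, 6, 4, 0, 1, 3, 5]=[0, 3, 2, 1, 4, 6, 5]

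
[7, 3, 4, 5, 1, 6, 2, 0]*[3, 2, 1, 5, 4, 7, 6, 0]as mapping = [0→0, 1→5, 2→4, 3→7, 4→2, 5→6, 6→1, 7→3]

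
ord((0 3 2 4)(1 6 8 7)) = 4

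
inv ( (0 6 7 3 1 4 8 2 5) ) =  (0 5 2 8 4 1 3 7 6) 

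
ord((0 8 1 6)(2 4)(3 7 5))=12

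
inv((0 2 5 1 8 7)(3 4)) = (0 7 8 1 5 2)(3 4)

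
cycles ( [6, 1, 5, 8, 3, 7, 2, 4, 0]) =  (0 6 2 5 7 4 3 8)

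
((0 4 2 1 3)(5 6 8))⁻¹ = (0 3 1 2 4)(5 8 6)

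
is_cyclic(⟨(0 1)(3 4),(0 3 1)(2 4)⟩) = no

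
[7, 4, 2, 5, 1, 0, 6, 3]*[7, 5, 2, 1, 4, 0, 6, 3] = [3, 4, 2, 0, 5, 7, 6, 1]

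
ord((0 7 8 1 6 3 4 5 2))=9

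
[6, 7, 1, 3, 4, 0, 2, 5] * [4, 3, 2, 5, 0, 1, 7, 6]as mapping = [0→7, 1→6, 2→3, 3→5, 4→0, 5→4, 6→2, 7→1]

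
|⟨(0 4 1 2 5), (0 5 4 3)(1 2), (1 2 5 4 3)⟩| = 360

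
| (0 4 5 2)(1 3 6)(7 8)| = 12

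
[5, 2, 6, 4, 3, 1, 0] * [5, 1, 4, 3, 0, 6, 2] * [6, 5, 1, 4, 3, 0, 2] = [2, 3, 1, 6, 4, 5, 0]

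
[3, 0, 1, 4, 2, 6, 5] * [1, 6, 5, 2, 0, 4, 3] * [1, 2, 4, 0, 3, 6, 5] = [4, 2, 5, 1, 6, 0, 3]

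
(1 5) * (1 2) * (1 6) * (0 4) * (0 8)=(0 4 8)(1 5 2 6)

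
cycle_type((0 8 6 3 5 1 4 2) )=8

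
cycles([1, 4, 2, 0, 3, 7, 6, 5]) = (0 1 4 3)(5 7)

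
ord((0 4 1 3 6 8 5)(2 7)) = 14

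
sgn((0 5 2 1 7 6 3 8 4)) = 1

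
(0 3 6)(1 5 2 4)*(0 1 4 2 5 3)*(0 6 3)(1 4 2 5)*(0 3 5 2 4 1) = (0 6 1 3 5)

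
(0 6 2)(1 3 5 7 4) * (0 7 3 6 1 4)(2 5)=(0 1 6 5 3 2 7)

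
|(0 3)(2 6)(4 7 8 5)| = 4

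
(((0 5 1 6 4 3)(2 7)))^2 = (0 1 4)(3 5 6)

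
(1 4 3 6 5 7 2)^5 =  (1 7 6 4 2 5 3)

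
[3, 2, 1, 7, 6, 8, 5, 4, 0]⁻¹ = [8, 2, 1, 0, 7, 6, 4, 3, 5]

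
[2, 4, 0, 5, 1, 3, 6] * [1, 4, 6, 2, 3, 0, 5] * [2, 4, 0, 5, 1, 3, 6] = [6, 5, 4, 2, 1, 0, 3]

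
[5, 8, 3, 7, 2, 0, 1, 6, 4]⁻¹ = [5, 6, 4, 2, 8, 0, 7, 3, 1]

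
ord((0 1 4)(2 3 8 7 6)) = 15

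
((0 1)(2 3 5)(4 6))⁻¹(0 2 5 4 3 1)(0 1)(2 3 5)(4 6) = (0 1 3 2 6 5)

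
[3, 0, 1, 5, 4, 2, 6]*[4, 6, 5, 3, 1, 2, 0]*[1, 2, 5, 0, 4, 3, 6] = [0, 4, 6, 5, 2, 3, 1]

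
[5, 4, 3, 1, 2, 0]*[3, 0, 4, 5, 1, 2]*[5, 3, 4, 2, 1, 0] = [4, 3, 0, 5, 1, 2]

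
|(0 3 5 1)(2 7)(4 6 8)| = 12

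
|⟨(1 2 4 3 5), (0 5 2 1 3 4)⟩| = 720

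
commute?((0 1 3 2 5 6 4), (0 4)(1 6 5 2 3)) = no:(0 1 3 2 5 6 4)*(0 4)(1 6 5 2 3) = (0 6), (0 4)(1 6 5 2 3)*(0 1 3 2 5 6 4) = (1 4)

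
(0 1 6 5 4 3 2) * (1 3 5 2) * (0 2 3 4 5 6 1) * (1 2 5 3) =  (0 4 6 1 2 5 3)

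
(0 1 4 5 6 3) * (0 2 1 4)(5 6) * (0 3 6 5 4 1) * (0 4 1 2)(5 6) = (0 2 4 6 5 1 3)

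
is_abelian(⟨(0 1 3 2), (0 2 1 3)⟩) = no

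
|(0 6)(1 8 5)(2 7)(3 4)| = 6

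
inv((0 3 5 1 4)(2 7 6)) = (0 4 1 5 3)(2 6 7)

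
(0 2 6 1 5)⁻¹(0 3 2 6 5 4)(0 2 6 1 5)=(0 4 2 3 6 1)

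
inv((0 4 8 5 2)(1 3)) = (0 2 5 8 4)(1 3)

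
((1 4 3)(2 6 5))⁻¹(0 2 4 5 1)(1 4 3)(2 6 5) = (0 6 3 2 4)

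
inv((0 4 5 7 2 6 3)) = (0 3 6 2 7 5 4)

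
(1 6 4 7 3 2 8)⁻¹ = (1 8 2 3 7 4 6)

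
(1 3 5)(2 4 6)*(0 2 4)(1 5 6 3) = (0 2)(3 6 4)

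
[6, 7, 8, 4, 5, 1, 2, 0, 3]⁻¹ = [7, 5, 6, 8, 3, 4, 0, 1, 2]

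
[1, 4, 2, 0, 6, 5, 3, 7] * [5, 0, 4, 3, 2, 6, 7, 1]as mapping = [0→0, 1→2, 2→4, 3→5, 4→7, 5→6, 6→3, 7→1]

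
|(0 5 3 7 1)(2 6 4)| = 15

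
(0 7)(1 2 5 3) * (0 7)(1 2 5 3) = (1 5)(2 3)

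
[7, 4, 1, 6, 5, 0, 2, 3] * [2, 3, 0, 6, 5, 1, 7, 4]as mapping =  [0→4, 1→5, 2→3, 3→7, 4→1, 5→2, 6→0, 7→6]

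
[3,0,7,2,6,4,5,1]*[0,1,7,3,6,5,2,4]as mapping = [0→3,1→0,2→4,3→7,4→2,5→6,6→5,7→1]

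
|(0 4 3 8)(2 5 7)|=12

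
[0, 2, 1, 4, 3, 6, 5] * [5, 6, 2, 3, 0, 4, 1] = [5, 2, 6, 0, 3, 1, 4]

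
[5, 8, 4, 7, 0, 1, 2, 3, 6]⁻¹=[4, 5, 6, 7, 2, 0, 8, 3, 1]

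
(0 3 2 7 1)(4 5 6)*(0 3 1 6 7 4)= (0 1 3 2 4 5 7 6)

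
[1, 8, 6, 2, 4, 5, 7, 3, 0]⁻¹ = [8, 0, 3, 7, 4, 5, 2, 6, 1]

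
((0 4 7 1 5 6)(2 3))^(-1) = (0 6 5 1 7 4)(2 3)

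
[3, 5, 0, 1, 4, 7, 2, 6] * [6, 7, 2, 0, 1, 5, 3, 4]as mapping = [0→0, 1→5, 2→6, 3→7, 4→1, 5→4, 6→2, 7→3]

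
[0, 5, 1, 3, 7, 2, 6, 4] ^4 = [0, 5, 1, 3, 4, 2, 6, 7] 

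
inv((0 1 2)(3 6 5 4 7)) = (0 2 1)(3 7 4 5 6)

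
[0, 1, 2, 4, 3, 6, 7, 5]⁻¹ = [0, 1, 2, 4, 3, 7, 5, 6]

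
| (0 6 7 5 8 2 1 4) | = 8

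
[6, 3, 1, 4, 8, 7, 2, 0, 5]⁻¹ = [7, 2, 6, 1, 3, 8, 0, 5, 4]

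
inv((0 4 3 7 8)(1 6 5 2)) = (0 8 7 3 4)(1 2 5 6)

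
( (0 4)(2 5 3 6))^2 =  (2 3)(5 6)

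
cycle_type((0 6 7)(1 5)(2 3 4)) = 2.3^2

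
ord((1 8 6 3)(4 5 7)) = 12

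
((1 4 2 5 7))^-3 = (1 2 7 4 5)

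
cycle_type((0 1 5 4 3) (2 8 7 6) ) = 4.5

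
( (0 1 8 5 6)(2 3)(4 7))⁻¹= (0 6 5 8 1)(2 3)(4 7)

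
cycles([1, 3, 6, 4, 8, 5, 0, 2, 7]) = (0 1 3 4 8 7 2 6)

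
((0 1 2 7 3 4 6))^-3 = (0 3 1 4 2 6 7)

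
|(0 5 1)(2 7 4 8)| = 12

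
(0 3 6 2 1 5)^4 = (0 1 6)(2 3 5)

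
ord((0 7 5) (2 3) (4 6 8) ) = 6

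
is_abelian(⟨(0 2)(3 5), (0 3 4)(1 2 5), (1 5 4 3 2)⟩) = no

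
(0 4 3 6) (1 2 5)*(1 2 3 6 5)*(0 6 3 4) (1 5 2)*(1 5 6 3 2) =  (1 4 2 6 3) 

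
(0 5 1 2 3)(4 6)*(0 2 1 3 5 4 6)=(0 4)(2 5 3)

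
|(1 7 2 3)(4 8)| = 4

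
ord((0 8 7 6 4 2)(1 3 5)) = 6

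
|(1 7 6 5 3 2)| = 6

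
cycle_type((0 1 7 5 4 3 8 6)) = 8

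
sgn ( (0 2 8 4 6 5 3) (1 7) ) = -1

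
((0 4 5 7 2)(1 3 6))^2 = (0 5 2 4 7)(1 6 3)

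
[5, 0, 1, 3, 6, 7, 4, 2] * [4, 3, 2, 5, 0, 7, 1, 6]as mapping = [0→7, 1→4, 2→3, 3→5, 4→1, 5→6, 6→0, 7→2]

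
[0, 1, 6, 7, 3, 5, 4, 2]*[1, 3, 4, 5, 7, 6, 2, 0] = [1, 3, 2, 0, 5, 6, 7, 4]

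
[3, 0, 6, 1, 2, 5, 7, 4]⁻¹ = [1, 3, 4, 0, 7, 5, 2, 6]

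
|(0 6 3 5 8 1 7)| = 7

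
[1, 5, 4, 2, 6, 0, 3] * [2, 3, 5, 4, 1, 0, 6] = [3, 0, 1, 5, 6, 2, 4]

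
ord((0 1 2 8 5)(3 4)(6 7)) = 10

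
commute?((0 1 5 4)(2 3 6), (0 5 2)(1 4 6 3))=no:(0 1 5 4)(2 3 6) * (0 5 2)(1 4 6 3)=(0 4 5 6)(1 2), (0 5 2)(1 4 6 3) * (0 1 5 4)(2 3 6)=(0 4 2 1)(3 5)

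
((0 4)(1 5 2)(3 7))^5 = (0 4)(1 2 5)(3 7)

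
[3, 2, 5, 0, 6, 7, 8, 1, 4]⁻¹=[3, 7, 1, 0, 8, 2, 4, 5, 6]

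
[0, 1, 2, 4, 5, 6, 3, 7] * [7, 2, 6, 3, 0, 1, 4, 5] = [7, 2, 6, 0, 1, 4, 3, 5]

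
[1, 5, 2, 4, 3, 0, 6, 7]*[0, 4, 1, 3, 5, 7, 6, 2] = [4, 7, 1, 5, 3, 0, 6, 2]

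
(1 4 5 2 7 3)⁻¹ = (1 3 7 2 5 4)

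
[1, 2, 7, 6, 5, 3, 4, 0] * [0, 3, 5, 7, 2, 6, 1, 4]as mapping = [0→3, 1→5, 2→4, 3→1, 4→6, 5→7, 6→2, 7→0]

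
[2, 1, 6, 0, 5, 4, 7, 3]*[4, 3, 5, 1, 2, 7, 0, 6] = [5, 3, 0, 4, 7, 2, 6, 1]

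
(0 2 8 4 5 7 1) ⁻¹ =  (0 1 7 5 4 8 2) 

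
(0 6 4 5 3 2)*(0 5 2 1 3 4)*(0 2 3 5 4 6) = (1 5 6 2 4 3)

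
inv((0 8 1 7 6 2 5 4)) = (0 4 5 2 6 7 1 8)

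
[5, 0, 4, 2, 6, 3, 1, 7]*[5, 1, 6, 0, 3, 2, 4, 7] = [2, 5, 3, 6, 4, 0, 1, 7]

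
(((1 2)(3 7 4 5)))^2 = (3 4)(5 7)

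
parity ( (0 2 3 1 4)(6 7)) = odd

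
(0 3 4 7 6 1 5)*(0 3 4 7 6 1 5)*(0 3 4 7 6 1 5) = (0 7 5 4 1 3 6)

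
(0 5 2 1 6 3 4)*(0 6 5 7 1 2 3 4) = (0 7 1 5 3)(4 6)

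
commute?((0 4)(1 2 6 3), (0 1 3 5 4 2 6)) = no:(0 4)(1 2 6 3)*(0 1 3 5 4 2 6) = (0 2)(1 6 5 4), (0 1 3 5 4 2 6)*(0 4)(1 2 6 3) = (0 2 3 5)(4 6)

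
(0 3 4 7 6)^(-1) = (0 6 7 4 3)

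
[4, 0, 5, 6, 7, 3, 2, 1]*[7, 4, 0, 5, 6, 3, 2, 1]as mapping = [0→6, 1→7, 2→3, 3→2, 4→1, 5→5, 6→0, 7→4]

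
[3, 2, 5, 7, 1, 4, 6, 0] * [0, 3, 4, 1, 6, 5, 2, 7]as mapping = [0→1, 1→4, 2→5, 3→7, 4→3, 5→6, 6→2, 7→0]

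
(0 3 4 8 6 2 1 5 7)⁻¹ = (0 7 5 1 2 6 8 4 3)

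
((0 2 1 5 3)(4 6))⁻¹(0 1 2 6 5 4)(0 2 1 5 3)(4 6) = (1 4 3 6 2 5)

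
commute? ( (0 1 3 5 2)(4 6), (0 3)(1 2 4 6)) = no: (0 1 3 5 2)(4 6)*(0 3)(1 2 4 6) = (0 2 3 5 4 1), (0 3)(1 2 4 6)*(0 1 3 5 2)(4 6) = (0 5 2 6 3 1)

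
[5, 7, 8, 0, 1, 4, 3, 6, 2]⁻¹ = [3, 4, 8, 6, 5, 0, 7, 1, 2]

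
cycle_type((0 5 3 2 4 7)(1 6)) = 2.6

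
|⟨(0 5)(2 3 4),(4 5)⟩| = 120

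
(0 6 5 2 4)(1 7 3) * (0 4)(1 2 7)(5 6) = (0 5 7 3 2)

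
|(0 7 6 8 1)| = 5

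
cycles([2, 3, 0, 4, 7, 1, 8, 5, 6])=(0 2)(1 3 4 7 5)(6 8)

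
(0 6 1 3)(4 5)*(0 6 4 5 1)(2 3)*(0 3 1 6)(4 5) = (0 5 4 6 3)(1 2)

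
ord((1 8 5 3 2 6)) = 6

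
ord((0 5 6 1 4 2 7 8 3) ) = 9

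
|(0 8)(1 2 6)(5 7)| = 6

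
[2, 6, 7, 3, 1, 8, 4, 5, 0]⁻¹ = [8, 4, 0, 3, 6, 7, 1, 2, 5]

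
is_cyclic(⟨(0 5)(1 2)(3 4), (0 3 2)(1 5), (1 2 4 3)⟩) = no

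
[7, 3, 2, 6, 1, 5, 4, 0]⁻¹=[7, 4, 2, 1, 6, 5, 3, 0]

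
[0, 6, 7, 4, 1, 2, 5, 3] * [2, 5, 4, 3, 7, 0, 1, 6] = [2, 1, 6, 7, 5, 4, 0, 3]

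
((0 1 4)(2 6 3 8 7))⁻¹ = (0 4 1)(2 7 8 3 6)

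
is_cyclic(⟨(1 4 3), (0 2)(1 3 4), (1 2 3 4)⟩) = no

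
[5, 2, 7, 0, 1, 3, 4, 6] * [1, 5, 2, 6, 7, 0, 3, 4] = [0, 2, 4, 1, 5, 6, 7, 3]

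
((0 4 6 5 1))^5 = ()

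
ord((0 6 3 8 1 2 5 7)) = 8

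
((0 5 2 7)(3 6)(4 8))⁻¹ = (0 7 2 5)(3 6)(4 8)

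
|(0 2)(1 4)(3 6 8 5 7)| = 10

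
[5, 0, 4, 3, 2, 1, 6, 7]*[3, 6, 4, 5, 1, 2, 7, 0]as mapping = [0→2, 1→3, 2→1, 3→5, 4→4, 5→6, 6→7, 7→0]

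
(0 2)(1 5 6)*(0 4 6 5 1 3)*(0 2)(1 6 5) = (1 6 3 2 4 5)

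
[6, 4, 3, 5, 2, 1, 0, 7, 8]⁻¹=[6, 5, 4, 2, 1, 3, 0, 7, 8]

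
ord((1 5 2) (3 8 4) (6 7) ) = 6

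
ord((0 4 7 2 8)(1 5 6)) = 15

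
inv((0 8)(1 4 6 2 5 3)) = (0 8)(1 3 5 2 6 4)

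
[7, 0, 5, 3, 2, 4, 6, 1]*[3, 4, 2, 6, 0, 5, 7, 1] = [1, 3, 5, 6, 2, 0, 7, 4]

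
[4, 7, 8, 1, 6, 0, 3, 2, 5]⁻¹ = [5, 3, 7, 6, 0, 8, 4, 1, 2]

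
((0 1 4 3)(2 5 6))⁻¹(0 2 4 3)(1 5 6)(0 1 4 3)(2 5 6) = (0 1 5 3)(2 4 6)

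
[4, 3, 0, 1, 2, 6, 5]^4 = [4, 1, 0, 3, 2, 5, 6]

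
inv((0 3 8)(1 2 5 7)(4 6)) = (0 8 3)(1 7 5 2)(4 6)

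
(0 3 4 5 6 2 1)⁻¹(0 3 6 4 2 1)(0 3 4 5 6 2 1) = (0 3 4 2 5 1)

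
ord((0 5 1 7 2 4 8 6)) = 8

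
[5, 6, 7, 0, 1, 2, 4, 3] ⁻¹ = [3, 4, 5, 7, 6, 0, 1, 2] 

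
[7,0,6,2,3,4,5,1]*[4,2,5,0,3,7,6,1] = [1,4,6,5,0,3,7,2]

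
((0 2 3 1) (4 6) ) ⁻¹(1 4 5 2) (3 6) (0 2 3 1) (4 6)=(0 6 5 3) (1 4) 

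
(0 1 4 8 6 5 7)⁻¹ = (0 7 5 6 8 4 1)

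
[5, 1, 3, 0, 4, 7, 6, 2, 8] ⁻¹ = [3, 1, 7, 2, 4, 0, 6, 5, 8] 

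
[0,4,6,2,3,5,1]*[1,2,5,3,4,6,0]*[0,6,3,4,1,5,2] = [6,1,0,5,4,2,3]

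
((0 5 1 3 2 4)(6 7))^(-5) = (0 5 1 3 2 4)(6 7)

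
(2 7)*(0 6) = (0 6)(2 7)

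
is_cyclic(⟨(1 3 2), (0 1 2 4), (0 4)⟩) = no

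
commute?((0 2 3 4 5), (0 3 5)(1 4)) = no:(0 2 3 4 5) * (0 3 5)(1 4) = (0 2 5 3 1 4), (0 3 5)(1 4) * (0 2 3 4 5) = (0 4 1 5 2 3)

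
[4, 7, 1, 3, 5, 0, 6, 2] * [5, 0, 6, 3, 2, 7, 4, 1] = [2, 1, 0, 3, 7, 5, 4, 6]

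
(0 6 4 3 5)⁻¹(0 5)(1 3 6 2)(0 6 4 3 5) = (0 6)(1 5 4 2)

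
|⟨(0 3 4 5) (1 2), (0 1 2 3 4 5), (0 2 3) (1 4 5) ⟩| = 720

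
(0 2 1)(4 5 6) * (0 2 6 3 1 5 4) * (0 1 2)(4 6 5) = (0 5 3 2 4 6 1)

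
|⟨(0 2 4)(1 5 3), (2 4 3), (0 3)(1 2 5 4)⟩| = 360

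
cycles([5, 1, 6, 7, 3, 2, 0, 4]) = (0 5 2 6) (3 7 4) 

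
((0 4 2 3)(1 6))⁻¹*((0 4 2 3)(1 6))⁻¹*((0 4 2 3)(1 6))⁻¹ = (0 4 2 3)(1 6)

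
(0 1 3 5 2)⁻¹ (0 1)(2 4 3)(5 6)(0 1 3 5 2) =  (0 4 5)(1 3)(2 6)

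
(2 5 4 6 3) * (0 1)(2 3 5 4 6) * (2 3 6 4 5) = (0 1)(2 5 4 3 6)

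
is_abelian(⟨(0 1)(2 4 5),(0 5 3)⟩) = no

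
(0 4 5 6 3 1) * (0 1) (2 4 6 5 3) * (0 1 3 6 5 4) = (0 5 4 6 2) (1 3) 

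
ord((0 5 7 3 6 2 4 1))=8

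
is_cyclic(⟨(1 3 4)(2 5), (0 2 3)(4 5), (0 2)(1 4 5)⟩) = no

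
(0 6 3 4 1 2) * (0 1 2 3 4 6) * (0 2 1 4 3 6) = (0 2 4 1 6 3)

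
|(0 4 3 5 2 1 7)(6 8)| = 14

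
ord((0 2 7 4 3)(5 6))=10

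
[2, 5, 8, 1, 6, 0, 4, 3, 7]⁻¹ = [5, 3, 0, 7, 6, 1, 4, 8, 2]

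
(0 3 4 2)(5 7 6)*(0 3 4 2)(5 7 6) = (0 4)(2 3)(5 6 7)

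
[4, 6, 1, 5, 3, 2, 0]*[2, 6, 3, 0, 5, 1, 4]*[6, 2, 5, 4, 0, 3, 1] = [3, 0, 1, 2, 6, 4, 5]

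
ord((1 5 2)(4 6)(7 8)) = 6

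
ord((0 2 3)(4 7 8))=3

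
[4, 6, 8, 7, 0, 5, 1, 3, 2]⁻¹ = [4, 6, 8, 7, 0, 5, 1, 3, 2]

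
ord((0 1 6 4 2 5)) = 6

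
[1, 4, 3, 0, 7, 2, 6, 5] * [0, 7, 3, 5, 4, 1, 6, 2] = [7, 4, 5, 0, 2, 3, 6, 1]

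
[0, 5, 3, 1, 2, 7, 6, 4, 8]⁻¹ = [0, 3, 4, 2, 7, 1, 6, 5, 8]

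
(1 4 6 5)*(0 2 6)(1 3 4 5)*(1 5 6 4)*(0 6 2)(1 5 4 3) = (1 2 3 5)(4 6)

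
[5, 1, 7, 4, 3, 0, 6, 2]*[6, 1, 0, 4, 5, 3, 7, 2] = [3, 1, 2, 5, 4, 6, 7, 0]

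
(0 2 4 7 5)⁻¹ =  (0 5 7 4 2)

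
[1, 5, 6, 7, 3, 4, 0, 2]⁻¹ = [6, 0, 7, 4, 5, 1, 2, 3]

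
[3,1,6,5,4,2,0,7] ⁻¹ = [6,1,5,0,4,3,2,7] 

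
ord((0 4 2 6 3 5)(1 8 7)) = 6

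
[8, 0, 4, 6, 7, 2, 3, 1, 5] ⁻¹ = [1, 7, 5, 6, 2, 8, 3, 4, 0] 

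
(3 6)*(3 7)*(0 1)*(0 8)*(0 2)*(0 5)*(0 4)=(0 1 8 2 5 4)(3 6 7)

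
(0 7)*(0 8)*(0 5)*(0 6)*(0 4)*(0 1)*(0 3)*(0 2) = (0 7 8 5 6 4 1 3 2)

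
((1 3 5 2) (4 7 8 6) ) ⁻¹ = (1 2 5 3) (4 6 8 7) 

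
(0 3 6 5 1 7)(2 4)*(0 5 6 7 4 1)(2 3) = (0 2 1 4 3 7 5)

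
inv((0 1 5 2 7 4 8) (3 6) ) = (0 8 4 7 2 5 1) (3 6) 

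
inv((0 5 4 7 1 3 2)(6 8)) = (0 2 3 1 7 4 5)(6 8)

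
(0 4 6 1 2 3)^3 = (0 1)(2 4)(3 6)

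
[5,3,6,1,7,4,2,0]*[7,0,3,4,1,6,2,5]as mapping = [0→6,1→4,2→2,3→0,4→5,5→1,6→3,7→7]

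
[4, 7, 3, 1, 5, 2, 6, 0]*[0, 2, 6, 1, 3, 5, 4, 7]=[3, 7, 1, 2, 5, 6, 4, 0]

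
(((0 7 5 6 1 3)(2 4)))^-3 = (0 6)(1 7)(2 4)(3 5)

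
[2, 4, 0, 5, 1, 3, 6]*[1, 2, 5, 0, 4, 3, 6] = [5, 4, 1, 3, 2, 0, 6]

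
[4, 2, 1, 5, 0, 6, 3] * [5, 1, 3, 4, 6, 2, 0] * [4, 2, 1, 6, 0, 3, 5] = [5, 6, 2, 1, 3, 4, 0]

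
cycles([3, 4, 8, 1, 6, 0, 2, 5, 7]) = (0 3 1 4 6 2 8 7 5)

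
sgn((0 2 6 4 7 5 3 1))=-1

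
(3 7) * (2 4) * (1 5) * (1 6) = (1 5 6)(2 4)(3 7)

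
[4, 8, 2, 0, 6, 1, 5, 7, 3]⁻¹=[3, 5, 2, 8, 0, 6, 4, 7, 1]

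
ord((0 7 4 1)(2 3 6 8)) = 4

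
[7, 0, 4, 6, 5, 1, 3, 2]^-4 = [2, 7, 5, 3, 1, 0, 6, 4]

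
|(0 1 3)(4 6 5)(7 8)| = 6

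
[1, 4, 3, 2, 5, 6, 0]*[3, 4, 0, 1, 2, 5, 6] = [4, 2, 1, 0, 5, 6, 3]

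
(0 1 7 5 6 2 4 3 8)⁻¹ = (0 8 3 4 2 6 5 7 1)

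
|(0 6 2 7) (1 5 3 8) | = 4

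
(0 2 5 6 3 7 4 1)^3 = (0 6 4 2 3 1 5 7)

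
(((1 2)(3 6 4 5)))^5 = (1 2)(3 6 4 5)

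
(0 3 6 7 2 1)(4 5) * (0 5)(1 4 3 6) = (0 6 7 2 4)(1 5 3)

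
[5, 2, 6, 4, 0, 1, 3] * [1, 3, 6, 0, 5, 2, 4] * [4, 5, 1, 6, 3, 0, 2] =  [1, 2, 3, 0, 5, 6, 4]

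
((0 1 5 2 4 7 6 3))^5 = (0 7 5 3 4 1 6 2)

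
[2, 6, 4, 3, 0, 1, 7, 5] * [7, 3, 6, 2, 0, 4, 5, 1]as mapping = [0→6, 1→5, 2→0, 3→2, 4→7, 5→3, 6→1, 7→4]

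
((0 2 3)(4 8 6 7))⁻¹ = (0 3 2)(4 7 6 8)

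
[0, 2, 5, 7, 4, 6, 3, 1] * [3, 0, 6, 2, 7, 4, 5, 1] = [3, 6, 4, 1, 7, 5, 2, 0]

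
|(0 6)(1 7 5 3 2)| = 10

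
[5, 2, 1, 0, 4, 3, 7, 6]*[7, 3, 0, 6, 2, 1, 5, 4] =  [1, 0, 3, 7, 2, 6, 4, 5]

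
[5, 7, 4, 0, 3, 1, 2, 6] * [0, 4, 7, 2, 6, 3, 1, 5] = [3, 5, 6, 0, 2, 4, 7, 1]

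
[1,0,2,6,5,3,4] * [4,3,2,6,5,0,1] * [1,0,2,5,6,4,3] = [5,6,2,0,1,3,4]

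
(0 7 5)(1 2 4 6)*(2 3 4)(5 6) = (0 7 6 1 3 4 5)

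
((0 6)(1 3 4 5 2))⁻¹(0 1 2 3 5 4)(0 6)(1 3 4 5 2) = (1 4 2 5 6 3)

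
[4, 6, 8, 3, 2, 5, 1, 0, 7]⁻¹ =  [7, 6, 4, 3, 0, 5, 1, 8, 2]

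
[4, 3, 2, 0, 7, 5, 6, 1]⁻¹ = [3, 7, 2, 1, 0, 5, 6, 4]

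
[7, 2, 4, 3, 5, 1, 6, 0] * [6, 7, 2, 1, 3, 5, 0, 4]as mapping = [0→4, 1→2, 2→3, 3→1, 4→5, 5→7, 6→0, 7→6]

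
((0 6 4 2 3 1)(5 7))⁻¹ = (0 1 3 2 4 6)(5 7)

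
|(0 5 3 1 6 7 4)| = 7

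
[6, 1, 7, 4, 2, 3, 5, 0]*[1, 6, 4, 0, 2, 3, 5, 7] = [5, 6, 7, 2, 4, 0, 3, 1]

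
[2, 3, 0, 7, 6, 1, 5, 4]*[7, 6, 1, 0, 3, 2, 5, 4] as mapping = [0→1, 1→0, 2→7, 3→4, 4→5, 5→6, 6→2, 7→3] 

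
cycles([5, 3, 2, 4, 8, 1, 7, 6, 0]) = (0 5 1 3 4 8) (6 7) 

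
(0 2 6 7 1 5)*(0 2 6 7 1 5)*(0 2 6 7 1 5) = (0 7)(1 2)(5 6)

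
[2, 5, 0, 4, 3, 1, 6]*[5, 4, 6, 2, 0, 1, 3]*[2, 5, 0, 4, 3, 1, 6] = [6, 5, 1, 2, 0, 3, 4]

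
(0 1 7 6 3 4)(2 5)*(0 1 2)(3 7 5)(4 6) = (0 2 3 6 7 4 1 5)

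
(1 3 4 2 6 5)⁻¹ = (1 5 6 2 4 3)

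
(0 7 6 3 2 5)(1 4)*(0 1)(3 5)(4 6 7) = (0 4)(1 6 5)(2 3)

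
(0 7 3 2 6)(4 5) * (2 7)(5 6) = (0 2 5 4 6)(3 7)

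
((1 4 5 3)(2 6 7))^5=(1 4 5 3)(2 7 6)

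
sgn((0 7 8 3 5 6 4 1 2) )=1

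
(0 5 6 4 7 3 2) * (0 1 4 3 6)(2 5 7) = (0 7 6 3 5)(1 4 2)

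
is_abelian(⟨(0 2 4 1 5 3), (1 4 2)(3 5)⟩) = no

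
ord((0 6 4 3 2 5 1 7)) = 8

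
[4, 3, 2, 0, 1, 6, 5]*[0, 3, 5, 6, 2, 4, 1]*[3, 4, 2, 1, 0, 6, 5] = [2, 5, 6, 3, 1, 4, 0]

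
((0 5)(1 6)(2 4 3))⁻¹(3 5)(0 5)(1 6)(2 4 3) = (0 2)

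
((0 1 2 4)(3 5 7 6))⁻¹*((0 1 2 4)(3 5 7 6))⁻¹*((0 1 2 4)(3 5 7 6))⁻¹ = (0 1 2 4)(3 5 7 6)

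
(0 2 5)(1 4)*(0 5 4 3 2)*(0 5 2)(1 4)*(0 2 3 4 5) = (1 4 5 3 2)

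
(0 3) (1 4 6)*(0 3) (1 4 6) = (1 6 4) 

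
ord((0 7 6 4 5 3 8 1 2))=9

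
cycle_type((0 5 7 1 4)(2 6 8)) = 3.5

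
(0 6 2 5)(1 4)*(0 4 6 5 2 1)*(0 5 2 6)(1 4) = (0 2 6 4 5 1)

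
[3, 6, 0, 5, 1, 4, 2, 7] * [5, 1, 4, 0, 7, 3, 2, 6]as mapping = [0→0, 1→2, 2→5, 3→3, 4→1, 5→7, 6→4, 7→6]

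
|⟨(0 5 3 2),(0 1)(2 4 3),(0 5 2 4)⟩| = 720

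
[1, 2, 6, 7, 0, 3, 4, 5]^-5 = [0, 1, 2, 7, 4, 3, 6, 5]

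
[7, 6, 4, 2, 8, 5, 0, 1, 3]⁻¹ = [6, 7, 3, 8, 2, 5, 1, 0, 4]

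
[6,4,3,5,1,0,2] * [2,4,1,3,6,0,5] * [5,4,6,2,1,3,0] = [3,0,2,5,1,6,4]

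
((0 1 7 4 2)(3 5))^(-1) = (0 2 4 7 1)(3 5)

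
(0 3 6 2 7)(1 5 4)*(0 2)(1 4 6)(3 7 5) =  (0 7 2 5 6)(1 3)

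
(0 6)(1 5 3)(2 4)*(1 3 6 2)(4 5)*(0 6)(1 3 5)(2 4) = (0 4 3 5)(1 2)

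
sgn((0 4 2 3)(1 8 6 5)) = 1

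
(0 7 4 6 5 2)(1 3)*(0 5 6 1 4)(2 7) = (0 2 5 7)(1 3 4)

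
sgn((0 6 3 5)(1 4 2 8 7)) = -1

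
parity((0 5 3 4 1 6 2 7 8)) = even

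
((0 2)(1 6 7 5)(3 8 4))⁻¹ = (0 2)(1 5 7 6)(3 4 8)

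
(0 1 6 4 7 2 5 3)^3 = (0 4 5 1 7 3 6 2)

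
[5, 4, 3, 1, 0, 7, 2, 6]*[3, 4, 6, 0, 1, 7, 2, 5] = [7, 1, 0, 4, 3, 5, 6, 2]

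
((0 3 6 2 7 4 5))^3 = (0 2 5 6 4 3 7)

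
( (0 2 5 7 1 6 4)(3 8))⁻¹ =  (0 4 6 1 7 5 2)(3 8)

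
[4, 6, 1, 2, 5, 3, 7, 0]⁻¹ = [7, 2, 3, 5, 0, 4, 1, 6]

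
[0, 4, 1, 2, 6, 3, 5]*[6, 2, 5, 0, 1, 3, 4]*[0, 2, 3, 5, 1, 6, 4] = [4, 2, 3, 6, 1, 0, 5]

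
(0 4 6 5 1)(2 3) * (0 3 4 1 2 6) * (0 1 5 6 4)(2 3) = (0 5 3 4 1 2)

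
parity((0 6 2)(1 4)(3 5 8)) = odd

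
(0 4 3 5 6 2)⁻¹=(0 2 6 5 3 4)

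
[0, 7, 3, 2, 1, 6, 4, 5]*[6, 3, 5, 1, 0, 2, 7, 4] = [6, 4, 1, 5, 3, 7, 0, 2]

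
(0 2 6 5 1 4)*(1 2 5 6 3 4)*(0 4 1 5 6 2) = (0 6 2 3 1 5)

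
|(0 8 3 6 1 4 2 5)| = 8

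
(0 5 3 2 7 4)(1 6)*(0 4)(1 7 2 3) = (0 5 1 6 7)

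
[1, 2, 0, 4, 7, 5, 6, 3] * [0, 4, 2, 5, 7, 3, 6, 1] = [4, 2, 0, 7, 1, 3, 6, 5]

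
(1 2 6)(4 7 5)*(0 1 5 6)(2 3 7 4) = (0 1 3 7 6 5 2)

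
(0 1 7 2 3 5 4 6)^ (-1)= (0 6 4 5 3 2 7 1)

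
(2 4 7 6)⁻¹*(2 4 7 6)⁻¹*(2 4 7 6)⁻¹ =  (2 4 7 6)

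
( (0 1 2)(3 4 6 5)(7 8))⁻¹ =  (0 2 1)(3 5 6 4)(7 8)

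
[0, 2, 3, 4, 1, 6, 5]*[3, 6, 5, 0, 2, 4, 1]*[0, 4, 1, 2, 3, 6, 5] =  [2, 6, 0, 1, 5, 4, 3]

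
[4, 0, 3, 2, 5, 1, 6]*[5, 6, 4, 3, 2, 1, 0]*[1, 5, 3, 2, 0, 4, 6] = [3, 4, 2, 0, 5, 6, 1]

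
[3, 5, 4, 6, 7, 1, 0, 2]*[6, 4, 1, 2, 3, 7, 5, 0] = [2, 7, 3, 5, 0, 4, 6, 1]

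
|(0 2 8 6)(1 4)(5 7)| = 4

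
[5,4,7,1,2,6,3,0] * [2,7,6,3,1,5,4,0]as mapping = [0→5,1→1,2→0,3→7,4→6,5→4,6→3,7→2]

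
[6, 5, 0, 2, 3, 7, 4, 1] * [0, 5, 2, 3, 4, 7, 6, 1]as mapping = [0→6, 1→7, 2→0, 3→2, 4→3, 5→1, 6→4, 7→5]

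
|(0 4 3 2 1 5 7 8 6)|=9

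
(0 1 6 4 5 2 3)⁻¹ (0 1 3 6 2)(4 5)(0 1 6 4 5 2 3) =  (0 4 3 1 6)(2 5)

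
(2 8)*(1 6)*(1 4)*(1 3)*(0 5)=(0 5)(1 6 4 3)(2 8)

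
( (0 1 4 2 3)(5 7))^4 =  (0 3 2 4 1)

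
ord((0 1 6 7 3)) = 5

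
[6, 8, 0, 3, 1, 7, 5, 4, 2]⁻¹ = [2, 4, 8, 3, 7, 6, 0, 5, 1]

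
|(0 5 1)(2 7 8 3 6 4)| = 6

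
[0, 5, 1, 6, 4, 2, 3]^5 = [0, 2, 5, 6, 4, 1, 3]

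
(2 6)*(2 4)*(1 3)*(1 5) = (1 3 5)(2 6 4)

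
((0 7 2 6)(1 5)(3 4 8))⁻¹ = (0 6 2 7)(1 5)(3 8 4)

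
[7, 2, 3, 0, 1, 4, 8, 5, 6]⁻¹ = [3, 4, 1, 2, 5, 7, 8, 0, 6]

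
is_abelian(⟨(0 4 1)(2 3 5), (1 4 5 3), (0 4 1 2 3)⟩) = no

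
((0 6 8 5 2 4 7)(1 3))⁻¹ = (0 7 4 2 5 8 6)(1 3)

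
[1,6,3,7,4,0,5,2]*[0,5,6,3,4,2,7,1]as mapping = [0→5,1→7,2→3,3→1,4→4,5→0,6→2,7→6]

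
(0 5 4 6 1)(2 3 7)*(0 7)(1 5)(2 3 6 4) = (0 1 7 3)(2 6 5)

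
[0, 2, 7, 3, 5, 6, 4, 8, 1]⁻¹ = [0, 8, 1, 3, 6, 4, 5, 2, 7]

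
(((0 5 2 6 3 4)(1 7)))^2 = (0 2 3)(4 5 6)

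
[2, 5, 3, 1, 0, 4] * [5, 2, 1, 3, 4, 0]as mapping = [0→1, 1→0, 2→3, 3→2, 4→5, 5→4]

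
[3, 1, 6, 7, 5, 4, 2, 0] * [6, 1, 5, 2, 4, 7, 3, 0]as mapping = [0→2, 1→1, 2→3, 3→0, 4→7, 5→4, 6→5, 7→6]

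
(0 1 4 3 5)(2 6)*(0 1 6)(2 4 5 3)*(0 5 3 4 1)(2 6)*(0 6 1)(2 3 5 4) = (0 3 2 4 1 5 6)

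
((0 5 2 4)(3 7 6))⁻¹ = (0 4 2 5)(3 6 7)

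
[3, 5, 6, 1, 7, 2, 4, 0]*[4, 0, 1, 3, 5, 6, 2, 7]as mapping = [0→3, 1→6, 2→2, 3→0, 4→7, 5→1, 6→5, 7→4]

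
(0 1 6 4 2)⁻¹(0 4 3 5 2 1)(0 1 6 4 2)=(0 6 1 2 3 5)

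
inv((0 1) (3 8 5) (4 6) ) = (0 1) (3 5 8) (4 6) 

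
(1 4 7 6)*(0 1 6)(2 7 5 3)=(0 1 4 5 3 2 7)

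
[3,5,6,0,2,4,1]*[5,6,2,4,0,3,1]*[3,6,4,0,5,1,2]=[5,0,6,1,4,3,2]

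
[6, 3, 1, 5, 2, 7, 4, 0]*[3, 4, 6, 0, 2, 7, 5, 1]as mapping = [0→5, 1→0, 2→4, 3→7, 4→6, 5→1, 6→2, 7→3]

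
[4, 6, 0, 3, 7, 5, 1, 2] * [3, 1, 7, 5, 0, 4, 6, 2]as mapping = [0→0, 1→6, 2→3, 3→5, 4→2, 5→4, 6→1, 7→7]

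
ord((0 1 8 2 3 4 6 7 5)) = 9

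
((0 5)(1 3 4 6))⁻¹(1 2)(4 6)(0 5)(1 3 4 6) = (1 6)(2 3)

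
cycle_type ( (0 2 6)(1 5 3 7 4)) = 3.5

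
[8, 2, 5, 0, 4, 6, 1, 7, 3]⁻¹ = [3, 6, 1, 8, 4, 2, 5, 7, 0]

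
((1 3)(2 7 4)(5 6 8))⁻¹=(1 3)(2 4 7)(5 8 6)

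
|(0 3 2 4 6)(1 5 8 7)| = 20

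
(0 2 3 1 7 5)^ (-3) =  (0 1)(2 7)(3 5)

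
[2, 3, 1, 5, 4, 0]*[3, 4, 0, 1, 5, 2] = [0, 1, 4, 2, 5, 3]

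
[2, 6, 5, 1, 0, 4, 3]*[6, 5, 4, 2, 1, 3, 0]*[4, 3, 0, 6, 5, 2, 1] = [5, 4, 6, 2, 1, 3, 0]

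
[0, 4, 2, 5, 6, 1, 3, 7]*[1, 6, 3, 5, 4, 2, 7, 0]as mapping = [0→1, 1→4, 2→3, 3→2, 4→7, 5→6, 6→5, 7→0]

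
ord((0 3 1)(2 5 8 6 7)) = 15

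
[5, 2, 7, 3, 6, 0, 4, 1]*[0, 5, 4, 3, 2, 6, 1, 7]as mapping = [0→6, 1→4, 2→7, 3→3, 4→1, 5→0, 6→2, 7→5]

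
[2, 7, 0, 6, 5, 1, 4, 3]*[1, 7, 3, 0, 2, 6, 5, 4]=[3, 4, 1, 5, 6, 7, 2, 0]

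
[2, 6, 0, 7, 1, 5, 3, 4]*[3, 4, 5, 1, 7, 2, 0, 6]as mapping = [0→5, 1→0, 2→3, 3→6, 4→4, 5→2, 6→1, 7→7]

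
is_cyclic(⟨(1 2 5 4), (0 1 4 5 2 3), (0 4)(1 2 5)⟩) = no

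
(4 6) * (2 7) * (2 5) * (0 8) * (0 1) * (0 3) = (0 8 1 3)(2 7 5)(4 6)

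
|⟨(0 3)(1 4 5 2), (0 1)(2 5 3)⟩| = 720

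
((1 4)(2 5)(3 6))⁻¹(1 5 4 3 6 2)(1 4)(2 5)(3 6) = (1 6 3 5 4 2)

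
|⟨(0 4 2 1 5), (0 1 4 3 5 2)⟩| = 720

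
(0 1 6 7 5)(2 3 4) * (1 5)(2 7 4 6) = (0 5)(1 2 3 6 4 7)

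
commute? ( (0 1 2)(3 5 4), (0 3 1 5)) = no: (0 1 2)(3 5 4) * (0 3 1 5) = (0 5 4 1 2 3), (0 3 1 5) * (0 1 2)(3 5 4) = (0 5 1 4 3 2)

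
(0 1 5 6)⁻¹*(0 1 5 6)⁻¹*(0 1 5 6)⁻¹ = (0 1 5 6)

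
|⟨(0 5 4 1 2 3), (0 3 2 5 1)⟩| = 120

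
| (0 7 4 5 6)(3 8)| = 10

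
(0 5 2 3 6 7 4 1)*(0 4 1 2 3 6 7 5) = (1 4 2 6 5 3 7)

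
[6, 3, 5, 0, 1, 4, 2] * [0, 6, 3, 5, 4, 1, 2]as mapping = [0→2, 1→5, 2→1, 3→0, 4→6, 5→4, 6→3]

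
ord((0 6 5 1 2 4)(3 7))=6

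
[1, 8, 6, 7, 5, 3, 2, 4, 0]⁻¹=[8, 0, 6, 5, 7, 4, 2, 3, 1]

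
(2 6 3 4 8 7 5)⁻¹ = (2 5 7 8 4 3 6)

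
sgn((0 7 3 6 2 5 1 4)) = -1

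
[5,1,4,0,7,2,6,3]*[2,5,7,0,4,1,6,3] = [1,5,4,2,3,7,6,0]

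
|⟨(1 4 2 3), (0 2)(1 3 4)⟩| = 120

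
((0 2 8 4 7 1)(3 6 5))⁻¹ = (0 1 7 4 8 2)(3 5 6)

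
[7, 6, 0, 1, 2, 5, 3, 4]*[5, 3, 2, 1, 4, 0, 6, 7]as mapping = [0→7, 1→6, 2→5, 3→3, 4→2, 5→0, 6→1, 7→4]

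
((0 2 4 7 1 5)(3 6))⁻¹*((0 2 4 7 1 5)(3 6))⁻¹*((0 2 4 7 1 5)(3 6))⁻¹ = (0 7)(1 2)(3 6)(4 5)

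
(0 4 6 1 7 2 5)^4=(0 7 4 2 6 5 1)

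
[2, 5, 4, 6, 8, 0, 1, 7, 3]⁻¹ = [5, 6, 0, 8, 2, 1, 3, 7, 4]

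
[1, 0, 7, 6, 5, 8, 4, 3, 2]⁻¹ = [1, 0, 8, 7, 6, 4, 3, 2, 5]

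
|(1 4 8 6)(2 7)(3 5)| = 4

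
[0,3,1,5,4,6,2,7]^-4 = [0,3,1,5,4,6,2,7]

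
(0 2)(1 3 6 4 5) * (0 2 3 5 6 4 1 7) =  (0 3 4 6 1 5 7)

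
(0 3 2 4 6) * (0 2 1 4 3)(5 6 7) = (1 4 7 5 6 2 3)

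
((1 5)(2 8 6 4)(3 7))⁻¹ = (1 5)(2 4 6 8)(3 7)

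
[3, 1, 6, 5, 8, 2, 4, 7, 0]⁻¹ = [8, 1, 5, 0, 6, 3, 2, 7, 4]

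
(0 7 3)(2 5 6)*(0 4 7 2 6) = (0 2 5)(3 4 7)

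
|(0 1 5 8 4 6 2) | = 7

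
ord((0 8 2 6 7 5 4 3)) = 8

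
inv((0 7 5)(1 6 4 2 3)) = (0 5 7)(1 3 2 4 6)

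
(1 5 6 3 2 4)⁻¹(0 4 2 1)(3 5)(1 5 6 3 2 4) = (0 1 4 5)(2 6)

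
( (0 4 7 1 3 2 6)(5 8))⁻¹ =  (0 6 2 3 1 7 4)(5 8)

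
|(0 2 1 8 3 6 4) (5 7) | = 14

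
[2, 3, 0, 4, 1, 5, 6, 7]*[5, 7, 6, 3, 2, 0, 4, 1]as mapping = [0→6, 1→3, 2→5, 3→2, 4→7, 5→0, 6→4, 7→1]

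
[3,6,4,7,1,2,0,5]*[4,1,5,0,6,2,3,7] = [0,3,6,7,1,5,4,2]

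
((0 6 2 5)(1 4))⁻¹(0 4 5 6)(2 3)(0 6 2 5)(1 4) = (0 2 6 1)(3 5)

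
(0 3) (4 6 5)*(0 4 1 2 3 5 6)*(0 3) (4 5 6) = (0 6 4 3 5 1 2) 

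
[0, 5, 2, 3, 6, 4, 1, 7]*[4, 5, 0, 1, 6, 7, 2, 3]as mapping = [0→4, 1→7, 2→0, 3→1, 4→2, 5→6, 6→5, 7→3]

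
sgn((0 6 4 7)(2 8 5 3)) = 1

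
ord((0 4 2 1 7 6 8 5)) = 8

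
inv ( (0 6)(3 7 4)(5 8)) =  (0 6)(3 4 7)(5 8)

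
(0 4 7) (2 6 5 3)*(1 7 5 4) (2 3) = (0 1 7) (2 6 4 5) 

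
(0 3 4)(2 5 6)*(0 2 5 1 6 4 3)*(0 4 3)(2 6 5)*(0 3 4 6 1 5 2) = (0 6)(1 2 5 4)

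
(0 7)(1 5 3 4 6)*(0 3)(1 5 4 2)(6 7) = (0 6 5)(1 4 7 3 2)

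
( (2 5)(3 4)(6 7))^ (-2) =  ()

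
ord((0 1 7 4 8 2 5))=7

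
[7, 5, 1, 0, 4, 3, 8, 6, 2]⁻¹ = [3, 2, 8, 5, 4, 1, 7, 0, 6]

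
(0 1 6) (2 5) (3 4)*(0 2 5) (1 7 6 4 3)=(0 7 6 2) (1 4) 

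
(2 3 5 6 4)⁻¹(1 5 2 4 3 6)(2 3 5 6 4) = (1 6 3 2 5 4)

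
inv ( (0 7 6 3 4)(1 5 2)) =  (0 4 3 6 7)(1 2 5)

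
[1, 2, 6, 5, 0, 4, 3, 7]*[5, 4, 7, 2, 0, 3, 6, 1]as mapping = [0→4, 1→7, 2→6, 3→3, 4→5, 5→0, 6→2, 7→1]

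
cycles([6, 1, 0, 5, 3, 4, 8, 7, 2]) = (0 6 8 2)(3 5 4)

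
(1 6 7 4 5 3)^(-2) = (1 5 7)(3 4 6)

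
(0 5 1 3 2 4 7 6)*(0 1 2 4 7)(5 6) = (0 6 1 3 4)(2 7 5)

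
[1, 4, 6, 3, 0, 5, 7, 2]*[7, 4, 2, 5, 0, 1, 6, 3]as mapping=[0→4, 1→0, 2→6, 3→5, 4→7, 5→1, 6→3, 7→2]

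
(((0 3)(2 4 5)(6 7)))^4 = (2 4 5)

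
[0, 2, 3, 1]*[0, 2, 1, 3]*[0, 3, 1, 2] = [0, 3, 2, 1]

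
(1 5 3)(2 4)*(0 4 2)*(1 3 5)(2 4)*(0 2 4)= (0 4 2)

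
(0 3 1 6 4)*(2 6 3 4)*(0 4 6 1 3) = (0 6 2 1)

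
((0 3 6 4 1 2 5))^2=(0 6 1 5 3 4 2)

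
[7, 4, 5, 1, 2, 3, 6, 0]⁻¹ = [7, 3, 4, 5, 1, 2, 6, 0]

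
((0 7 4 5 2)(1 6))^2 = (0 4 2 7 5)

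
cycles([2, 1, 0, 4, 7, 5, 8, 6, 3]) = (0 2)(3 4 7 6 8)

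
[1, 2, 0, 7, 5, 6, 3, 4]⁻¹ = [2, 0, 1, 6, 7, 4, 5, 3]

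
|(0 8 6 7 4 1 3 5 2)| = 9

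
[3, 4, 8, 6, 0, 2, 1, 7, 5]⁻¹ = [4, 6, 5, 0, 1, 8, 3, 7, 2]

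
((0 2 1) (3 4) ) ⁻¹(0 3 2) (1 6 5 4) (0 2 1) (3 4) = (0 6 5 3) (1 2 4) 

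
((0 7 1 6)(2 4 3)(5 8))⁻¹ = (0 6 1 7)(2 3 4)(5 8)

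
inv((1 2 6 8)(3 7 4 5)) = (1 8 6 2)(3 5 4 7)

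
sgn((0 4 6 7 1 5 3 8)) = -1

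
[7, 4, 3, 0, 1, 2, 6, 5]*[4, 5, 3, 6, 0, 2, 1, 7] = [7, 0, 6, 4, 5, 3, 1, 2]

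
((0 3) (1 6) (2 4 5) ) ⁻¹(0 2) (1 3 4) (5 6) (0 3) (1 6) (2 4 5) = (0 5 6) (1 2) (3 4) 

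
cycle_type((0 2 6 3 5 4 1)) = 7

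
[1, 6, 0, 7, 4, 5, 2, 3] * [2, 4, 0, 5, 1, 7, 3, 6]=[4, 3, 2, 6, 1, 7, 0, 5]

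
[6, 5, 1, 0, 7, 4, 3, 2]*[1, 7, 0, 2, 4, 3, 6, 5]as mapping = [0→6, 1→3, 2→7, 3→1, 4→5, 5→4, 6→2, 7→0]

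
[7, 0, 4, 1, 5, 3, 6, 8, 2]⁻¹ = [1, 3, 8, 5, 2, 4, 6, 0, 7]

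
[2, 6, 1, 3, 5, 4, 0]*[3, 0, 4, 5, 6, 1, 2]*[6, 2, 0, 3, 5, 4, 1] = [5, 0, 6, 4, 2, 1, 3]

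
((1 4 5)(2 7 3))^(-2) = (1 4 5)(2 7 3)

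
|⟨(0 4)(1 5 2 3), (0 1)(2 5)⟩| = 360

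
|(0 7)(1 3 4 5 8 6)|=6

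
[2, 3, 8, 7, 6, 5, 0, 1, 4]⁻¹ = [6, 7, 0, 1, 8, 5, 4, 3, 2]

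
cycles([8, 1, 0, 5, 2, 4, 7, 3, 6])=(0 8 6 7 3 5 4 2)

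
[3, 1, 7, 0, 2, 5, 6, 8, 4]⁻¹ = [3, 1, 4, 0, 8, 5, 6, 2, 7]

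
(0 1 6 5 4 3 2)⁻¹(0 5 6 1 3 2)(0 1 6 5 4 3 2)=(0 1 4 5 6 2)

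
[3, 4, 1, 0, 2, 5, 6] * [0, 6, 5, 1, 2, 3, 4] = [1, 2, 6, 0, 5, 3, 4]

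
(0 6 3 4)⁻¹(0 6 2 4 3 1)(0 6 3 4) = (0 4 1 6 3 2)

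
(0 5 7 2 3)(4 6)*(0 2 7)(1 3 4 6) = (0 5)(1 3 2 4)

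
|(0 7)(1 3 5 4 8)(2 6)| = 10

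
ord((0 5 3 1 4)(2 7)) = 10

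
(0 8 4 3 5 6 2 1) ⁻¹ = (0 1 2 6 5 3 4 8) 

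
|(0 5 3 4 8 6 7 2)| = 8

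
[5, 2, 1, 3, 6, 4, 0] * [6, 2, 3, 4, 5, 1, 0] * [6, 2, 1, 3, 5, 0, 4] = [2, 3, 1, 5, 6, 0, 4]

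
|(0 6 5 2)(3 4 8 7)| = 4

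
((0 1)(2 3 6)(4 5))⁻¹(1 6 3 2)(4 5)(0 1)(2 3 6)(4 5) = (0 2 6 3)(4 5)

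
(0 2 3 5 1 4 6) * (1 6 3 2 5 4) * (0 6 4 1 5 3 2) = (0 3 1 5 4 2)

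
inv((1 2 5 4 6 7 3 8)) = (1 8 3 7 6 4 5 2)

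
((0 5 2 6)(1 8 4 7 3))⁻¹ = (0 6 2 5)(1 3 7 4 8)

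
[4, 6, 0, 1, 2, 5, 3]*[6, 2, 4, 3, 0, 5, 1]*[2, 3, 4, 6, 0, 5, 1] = [2, 3, 1, 4, 0, 5, 6]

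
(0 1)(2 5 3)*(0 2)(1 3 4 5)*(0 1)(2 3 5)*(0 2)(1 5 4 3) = (0 4)(3 5)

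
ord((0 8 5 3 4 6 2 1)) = 8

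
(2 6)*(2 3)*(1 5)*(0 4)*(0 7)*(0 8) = (0 4 7 8)(1 5)(2 6 3)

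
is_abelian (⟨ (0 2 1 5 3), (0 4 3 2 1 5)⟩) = no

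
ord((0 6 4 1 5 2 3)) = 7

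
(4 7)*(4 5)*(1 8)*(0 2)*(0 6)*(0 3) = (0 2 6 3)(1 8)(4 7 5)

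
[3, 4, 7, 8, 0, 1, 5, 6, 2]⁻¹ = [4, 5, 8, 0, 1, 6, 7, 2, 3]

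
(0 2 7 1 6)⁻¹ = (0 6 1 7 2)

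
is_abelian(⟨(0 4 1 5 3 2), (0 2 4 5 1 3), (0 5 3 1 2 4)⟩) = no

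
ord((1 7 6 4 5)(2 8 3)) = 15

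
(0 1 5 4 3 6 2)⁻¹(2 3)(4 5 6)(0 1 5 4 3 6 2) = (0 6)(2 3 4)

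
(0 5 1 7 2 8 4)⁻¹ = (0 4 8 2 7 1 5)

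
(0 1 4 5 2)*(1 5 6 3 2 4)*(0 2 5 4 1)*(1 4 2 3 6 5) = (0 2 3 1)(4 5)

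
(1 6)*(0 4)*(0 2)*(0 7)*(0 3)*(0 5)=(0 4 2 7 3 5) (1 6) 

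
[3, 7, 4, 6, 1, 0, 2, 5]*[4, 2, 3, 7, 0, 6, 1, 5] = [7, 5, 0, 1, 2, 4, 3, 6]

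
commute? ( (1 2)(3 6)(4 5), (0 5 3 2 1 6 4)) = no: (1 2)(3 6)(4 5)*(0 5 3 2 1 6 4) = (0 5)(2 6)(3 4), (0 5 3 2 1 6 4)*(1 2)(3 6)(4 5) = (0 4)(1 3)(5 6)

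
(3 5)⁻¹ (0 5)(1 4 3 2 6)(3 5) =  (0 3)(1 4 5 2 6)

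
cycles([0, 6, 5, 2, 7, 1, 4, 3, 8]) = (1 6 4 7 3 2 5)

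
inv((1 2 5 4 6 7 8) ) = (1 8 7 6 4 5 2) 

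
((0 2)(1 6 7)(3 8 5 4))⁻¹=(0 2)(1 7 6)(3 4 5 8)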